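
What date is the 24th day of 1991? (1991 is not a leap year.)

24 into January → January 24.

24 January 1991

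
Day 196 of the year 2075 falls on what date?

January has 31 days (196 − 31 = 165 remain).
February has 28 days (165 − 28 = 137 remain).
March has 31 days (137 − 31 = 106 remain).
April has 30 days (106 − 30 = 76 remain).
May has 31 days (76 − 31 = 45 remain).
June has 30 days (45 − 30 = 15 remain).
15 into July → July 15.

July 15, 2075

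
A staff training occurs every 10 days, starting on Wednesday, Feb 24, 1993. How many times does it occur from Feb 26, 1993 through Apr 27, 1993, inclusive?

6

Occurrences land 10·i days after Feb 24, 1993 for i = 0, 1, 2, …
Feb 26, 1993 is 2 days after the start; 2 ÷ 10 = 0 remainder 2; since the remainder is 2, round up to i = 1. First occurrence in the window: #2 on Mar 6, 1993 (1×10 = 10 days in).
Apr 27, 1993 is 62 days after the start; 62 ÷ 10 = 6 remainder 2. Last occurrence in the window: #7 on Apr 25, 1993.
Occurrences #2 through #7: 6 in total.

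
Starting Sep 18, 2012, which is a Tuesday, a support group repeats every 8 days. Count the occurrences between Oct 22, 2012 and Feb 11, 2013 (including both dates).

Occurrences land 8·i days after Sep 18, 2012 for i = 0, 1, 2, …
Oct 22, 2012 is 34 days after the start; 34 ÷ 8 = 4 remainder 2; since the remainder is 2, round up to i = 5. First occurrence in the window: #6 on Oct 28, 2012 (5×8 = 40 days in).
Feb 11, 2013 is 146 days after the start; 146 ÷ 8 = 18 remainder 2. Last occurrence in the window: #19 on Feb 9, 2013.
Occurrences #6 through #19: 14 in total.

14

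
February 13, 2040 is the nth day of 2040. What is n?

Days in months before February: 31 = 31.
Plus 13 days into February → day 44.

44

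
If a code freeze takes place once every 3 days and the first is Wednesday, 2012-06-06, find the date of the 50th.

The 50th occurrence is 49 intervals after the first: 49 × 3 = 147 days after 2012-06-06.
June has 30 days — 24 days to the end of June leaves 123.
July has 31 days (92 left).
August has 31 days (61 left).
September has 30 days (31 left).
31 days into October → 2012-10-31.

2012-10-31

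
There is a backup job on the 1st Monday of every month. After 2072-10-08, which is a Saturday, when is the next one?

October 2072 starts on a Saturday, so its 1st Monday is 2072-10-03 (2 days in).
That is not after 2072-10-08, so look at November 2072.
November 2072 starts on a Tuesday, so its 1st Monday is 2072-11-07 (6 days in).

2072-11-07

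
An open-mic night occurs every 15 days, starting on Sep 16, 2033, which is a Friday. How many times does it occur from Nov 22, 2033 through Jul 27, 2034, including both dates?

16

Occurrences land 15·i days after Sep 16, 2033 for i = 0, 1, 2, …
Nov 22, 2033 is 67 days after the start; 67 ÷ 15 = 4 remainder 7; since the remainder is 7, round up to i = 5. First occurrence in the window: #6 on Nov 30, 2033 (5×15 = 75 days in).
Jul 27, 2034 is 314 days after the start; 314 ÷ 15 = 20 remainder 14. Last occurrence in the window: #21 on Jul 13, 2034.
Occurrences #6 through #21: 16 in total.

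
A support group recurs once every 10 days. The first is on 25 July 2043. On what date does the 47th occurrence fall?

The 47th occurrence is 46 intervals after the first: 46 × 10 = 460 days after 25 July 2043.
July has 31 days — 6 days to the end of July leaves 454.
From end of July to end of 2043 is 153 days (301 left).
January has 31 days (270 left).
February has 29 days (241 left).
March has 31 days (210 left).
April has 30 days (180 left).
May has 31 days (149 left).
June has 30 days (119 left).
July has 31 days (88 left).
August has 31 days (57 left).
September has 30 days (27 left).
27 days into October → 27 October 2044.

27 October 2044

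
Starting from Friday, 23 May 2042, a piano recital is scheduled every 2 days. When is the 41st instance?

The 41st occurrence is 40 intervals after the first: 40 × 2 = 80 days after 23 May 2042.
May has 31 days — 8 days to the end of May leaves 72.
June has 30 days (42 left).
July has 31 days (11 left).
11 days into August → 11 August 2042.

11 August 2042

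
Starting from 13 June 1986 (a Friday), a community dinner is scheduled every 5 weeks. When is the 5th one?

31 October 1986

The 5th occurrence is 4 intervals after the first: 4 × 35 = 140 days after 13 June 1986.
June has 30 days — 17 days to the end of June leaves 123.
July has 31 days (92 left).
August has 31 days (61 left).
September has 30 days (31 left).
31 days into October → 31 October 1986.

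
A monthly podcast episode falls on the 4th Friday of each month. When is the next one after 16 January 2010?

22 January 2010

January 2010 starts on a Friday; its first Friday is the 1st, so the 4th Friday is the 22nd — 22 January 2010.
22 January 2010 is after 16 January 2010, so that is the next one.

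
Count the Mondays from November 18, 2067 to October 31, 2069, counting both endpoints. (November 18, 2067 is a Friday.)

November 18, 2067 is a Friday; the first Monday on or after it is November 21, 2067 (3 days later).
From November 21, 2067 to October 31, 2069: 40 + 366 + 304 = 710 days (rest of 2067, 2068, to October 31, 2069 in 2069).
710 ÷ 7 = 101 full weeks with remainder 3, so 101 more Mondays after the first → 102.

102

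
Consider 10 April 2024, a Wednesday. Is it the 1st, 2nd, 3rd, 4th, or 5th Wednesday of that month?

Day 10 falls in week ⌈10/7⌉ of the month.
Days 1–7 hold the 1st Wednesday, 8–14 the 2nd, 15–21 the 3rd, 22–28 the 4th, 29–31 the 5th.
10 is in the range for the 2nd.

2nd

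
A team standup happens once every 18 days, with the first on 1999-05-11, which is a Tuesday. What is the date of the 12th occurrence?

1999-11-25

The 12th occurrence is 11 intervals after the first: 11 × 18 = 198 days after 1999-05-11.
May has 31 days — 20 days to the end of May leaves 178.
June has 30 days (148 left).
July has 31 days (117 left).
August has 31 days (86 left).
September has 30 days (56 left).
October has 31 days (25 left).
25 days into November → 1999-11-25.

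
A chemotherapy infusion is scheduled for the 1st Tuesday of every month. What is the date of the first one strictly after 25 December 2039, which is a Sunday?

December 2039 starts on a Thursday, so its 1st Tuesday is 6 December 2039 (5 days in).
That is not after 25 December 2039, so look at January 2040.
January 2040 starts on a Sunday, so its 1st Tuesday is 3 January 2040 (2 days in).

3 January 2040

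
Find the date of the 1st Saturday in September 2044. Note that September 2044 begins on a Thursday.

September 2044 begins on a Thursday, so the first Saturday is September 3 (2 days later).

3 September 2044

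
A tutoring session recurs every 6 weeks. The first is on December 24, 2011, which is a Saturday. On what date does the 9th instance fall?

November 24, 2012

The 9th occurrence is 8 intervals after the first: 8 × 42 = 336 days after December 24, 2011.
December has 31 days — 7 days to the end of December leaves 329.
January has 31 days (298 left).
February has 29 days (269 left).
March has 31 days (238 left).
April has 30 days (208 left).
May has 31 days (177 left).
June has 30 days (147 left).
July has 31 days (116 left).
August has 31 days (85 left).
September has 30 days (55 left).
October has 31 days (24 left).
24 days into November → November 24, 2012.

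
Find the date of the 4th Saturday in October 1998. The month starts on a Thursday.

October 24, 1998

October 1998 begins on a Thursday, so the first Saturday is October 3 (2 days later).
The 4th Saturday is 3 weeks later: 3 + 21 = 24.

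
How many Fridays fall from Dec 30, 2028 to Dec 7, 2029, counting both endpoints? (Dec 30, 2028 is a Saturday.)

Dec 30, 2028 is a Saturday; the first Friday on or after it is Jan 5, 2029 (6 days later).
From Jan 5, 2029 to Dec 7, 2029: 26 + 28 + 31 + 30 + 31 + 30 + 31 + 31 + 30 + 31 + 30 + 7 = 336 days (rest of Jan, Feb, Mar, Apr, May, Jun, Jul, Aug, Sep, Oct, Nov, Dec).
336 ÷ 7 = 48 full weeks with remainder 0, so 48 more Fridays after the first → 49.

49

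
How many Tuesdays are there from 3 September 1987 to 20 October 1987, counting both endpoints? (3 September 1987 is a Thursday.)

3 September 1987 is a Thursday; the first Tuesday on or after it is 8 September 1987 (5 days later).
From 8 September 1987 to 20 October 1987: 22 + 20 = 42 days (rest of September, October).
42 ÷ 7 = 6 full weeks with remainder 0, so 6 more Tuesdays after the first → 7.

7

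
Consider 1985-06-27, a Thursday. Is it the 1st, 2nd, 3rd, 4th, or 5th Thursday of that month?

Day 27 falls in week ⌈27/7⌉ of the month.
Days 1–7 hold the 1st Thursday, 8–14 the 2nd, 15–21 the 3rd, 22–28 the 4th, 29–31 the 5th.
27 is in the range for the 4th.

4th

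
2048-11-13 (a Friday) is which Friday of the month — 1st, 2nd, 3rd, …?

2nd

Day 13 falls in week ⌈13/7⌉ of the month.
Days 1–7 hold the 1st Friday, 8–14 the 2nd, 15–21 the 3rd, 22–28 the 4th, 29–31 the 5th.
13 is in the range for the 2nd.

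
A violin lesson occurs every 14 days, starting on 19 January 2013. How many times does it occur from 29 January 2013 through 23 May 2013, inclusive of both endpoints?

8

Occurrences land 14·i days after 19 January 2013 for i = 0, 1, 2, …
29 January 2013 is 10 days after the start; 10 ÷ 14 = 0 remainder 10; since the remainder is 10, round up to i = 1. First occurrence in the window: #2 on 2 February 2013 (1×14 = 14 days in).
23 May 2013 is 124 days after the start; 124 ÷ 14 = 8 remainder 12. Last occurrence in the window: #9 on 11 May 2013.
Occurrences #2 through #9: 8 in total.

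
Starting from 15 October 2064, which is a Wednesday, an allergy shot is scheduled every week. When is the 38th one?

1 July 2065

The 38th occurrence is 37 intervals after the first: 37 × 7 = 259 days after 15 October 2064.
October has 31 days — 16 days to the end of October leaves 243.
November has 30 days (213 left).
December has 31 days (182 left).
January has 31 days (151 left).
February has 28 days (123 left).
March has 31 days (92 left).
April has 30 days (62 left).
May has 31 days (31 left).
June has 30 days (1 left).
1 day into July → 1 July 2065.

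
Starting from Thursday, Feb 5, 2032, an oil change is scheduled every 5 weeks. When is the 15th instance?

Jun 9, 2033

The 15th occurrence is 14 intervals after the first: 14 × 35 = 490 days after Feb 5, 2032.
Feb has 29 days — 24 days to the end of Feb leaves 466.
From end of Feb to end of 2032 is 306 days (160 left).
Jan has 31 days (129 left).
Feb has 28 days (101 left).
Mar has 31 days (70 left).
Apr has 30 days (40 left).
May has 31 days (9 left).
9 days into Jun → Jun 9, 2033.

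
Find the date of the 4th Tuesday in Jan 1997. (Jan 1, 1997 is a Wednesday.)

Jan 28, 1997

Jan 1997 begins on a Wednesday, so the first Tuesday is Jan 7 (6 days later).
The 4th Tuesday is 3 weeks later: 7 + 21 = 28.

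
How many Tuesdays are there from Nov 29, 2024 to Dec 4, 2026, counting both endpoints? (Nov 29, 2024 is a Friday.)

105

Nov 29, 2024 is a Friday; the first Tuesday on or after it is Dec 3, 2024 (4 days later).
From Dec 3, 2024 to Dec 4, 2026: 28 + 365 + 338 = 731 days (rest of 2024, 2025, to Dec 4, 2026 in 2026).
731 ÷ 7 = 104 full weeks with remainder 3, so 104 more Tuesdays after the first → 105.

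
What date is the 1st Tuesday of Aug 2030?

Aug 6, 2030

Aug 2030 begins on a Thursday, so the first Tuesday is Aug 6 (5 days later).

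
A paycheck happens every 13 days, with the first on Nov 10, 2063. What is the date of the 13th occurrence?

Apr 14, 2064

The 13th occurrence is 12 intervals after the first: 12 × 13 = 156 days after Nov 10, 2063.
Nov has 30 days — 20 days to the end of Nov leaves 136.
Dec has 31 days (105 left).
Jan has 31 days (74 left).
Feb has 29 days (45 left).
Mar has 31 days (14 left).
14 days into Apr → Apr 14, 2064.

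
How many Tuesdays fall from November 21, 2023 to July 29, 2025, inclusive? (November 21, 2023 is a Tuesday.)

November 21, 2023 is a Tuesday; the first Tuesday on or after it is November 21, 2023.
From November 21, 2023 to July 29, 2025: 40 + 366 + 210 = 616 days (rest of 2023, 2024, to July 29, 2025 in 2025).
616 ÷ 7 = 88 full weeks with remainder 0, so 88 more Tuesdays after the first → 89.

89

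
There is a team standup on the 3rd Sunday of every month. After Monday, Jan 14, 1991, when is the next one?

Jan 20, 1991

Jan 1991 starts on a Tuesday; its first Sunday is the 6th, so the 3rd Sunday is the 20th — Jan 20, 1991.
Jan 20, 1991 is after Jan 14, 1991, so that is the next one.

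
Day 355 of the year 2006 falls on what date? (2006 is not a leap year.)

January has 31 days (355 − 31 = 324 remain).
February has 28 days (324 − 28 = 296 remain).
March has 31 days (296 − 31 = 265 remain).
April has 30 days (265 − 30 = 235 remain).
May has 31 days (235 − 31 = 204 remain).
June has 30 days (204 − 30 = 174 remain).
July has 31 days (174 − 31 = 143 remain).
August has 31 days (143 − 31 = 112 remain).
September has 30 days (112 − 30 = 82 remain).
October has 31 days (82 − 31 = 51 remain).
November has 30 days (51 − 30 = 21 remain).
21 into December → December 21.

21 December 2006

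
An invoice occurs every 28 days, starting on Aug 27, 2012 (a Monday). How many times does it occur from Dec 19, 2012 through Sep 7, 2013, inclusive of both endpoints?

9

Occurrences land 28·i days after Aug 27, 2012 for i = 0, 1, 2, …
Dec 19, 2012 is 114 days after the start; 114 ÷ 28 = 4 remainder 2; since the remainder is 2, round up to i = 5. First occurrence in the window: #6 on Jan 14, 2013 (5×28 = 140 days in).
Sep 7, 2013 is 376 days after the start; 376 ÷ 28 = 13 remainder 12. Last occurrence in the window: #14 on Aug 26, 2013.
Occurrences #6 through #14: 9 in total.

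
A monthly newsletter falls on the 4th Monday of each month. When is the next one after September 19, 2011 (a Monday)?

September 2011 starts on a Thursday; its first Monday is the 5th, so the 4th Monday is the 26th — September 26, 2011.
September 26, 2011 is after September 19, 2011, so that is the next one.

September 26, 2011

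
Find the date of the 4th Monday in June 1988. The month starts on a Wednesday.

1988-06-27

June 1988 begins on a Wednesday, so the first Monday is June 6 (5 days later).
The 4th Monday is 3 weeks later: 6 + 21 = 27.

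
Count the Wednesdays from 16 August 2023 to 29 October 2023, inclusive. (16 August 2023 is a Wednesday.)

11

16 August 2023 is a Wednesday; the first Wednesday on or after it is 16 August 2023.
From 16 August 2023 to 29 October 2023: 15 + 30 + 29 = 74 days (rest of August, September, October).
74 ÷ 7 = 10 full weeks with remainder 4, so 10 more Wednesdays after the first → 11.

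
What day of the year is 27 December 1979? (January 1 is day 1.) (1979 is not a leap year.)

361

Days in months before December: 31 + 28 + 31 + 30 + 31 + 30 + 31 + 31 + 30 + 31 + 30 = 334.
Plus 27 days into December → day 361.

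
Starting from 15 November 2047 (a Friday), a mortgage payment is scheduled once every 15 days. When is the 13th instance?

The 13th occurrence is 12 intervals after the first: 12 × 15 = 180 days after 15 November 2047.
November has 30 days — 15 days to the end of November leaves 165.
December has 31 days (134 left).
January has 31 days (103 left).
February has 29 days (74 left).
March has 31 days (43 left).
April has 30 days (13 left).
13 days into May → 13 May 2048.

13 May 2048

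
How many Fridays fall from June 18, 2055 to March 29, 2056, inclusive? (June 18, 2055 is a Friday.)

June 18, 2055 is a Friday; the first Friday on or after it is June 18, 2055.
From June 18, 2055 to March 29, 2056: 12 + 31 + 31 + 30 + 31 + 30 + 31 + 31 + 29 + 29 = 285 days (rest of June, July, August, September, October, November, December, January, February, March).
285 ÷ 7 = 40 full weeks with remainder 5, so 40 more Fridays after the first → 41.

41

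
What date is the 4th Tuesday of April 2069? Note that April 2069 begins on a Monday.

April 2069 begins on a Monday, so the first Tuesday is April 2 (1 day later).
The 4th Tuesday is 3 weeks later: 2 + 21 = 23.

April 23, 2069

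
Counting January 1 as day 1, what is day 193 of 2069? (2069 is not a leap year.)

January has 31 days (193 − 31 = 162 remain).
February has 28 days (162 − 28 = 134 remain).
March has 31 days (134 − 31 = 103 remain).
April has 30 days (103 − 30 = 73 remain).
May has 31 days (73 − 31 = 42 remain).
June has 30 days (42 − 30 = 12 remain).
12 into July → July 12.

2069-07-12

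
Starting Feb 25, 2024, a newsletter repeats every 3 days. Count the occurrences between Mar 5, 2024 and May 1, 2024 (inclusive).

20

Occurrences land 3·i days after Feb 25, 2024 for i = 0, 1, 2, …
Mar 5, 2024 is 9 days after the start; 9 ÷ 3 = 3 remainder 0. First occurrence in the window: #4 on Mar 5, 2024 (3×3 = 9 days in).
May 1, 2024 is 66 days after the start; 66 ÷ 3 = 22 remainder 0. Last occurrence in the window: #23 on May 1, 2024.
Occurrences #4 through #23: 20 in total.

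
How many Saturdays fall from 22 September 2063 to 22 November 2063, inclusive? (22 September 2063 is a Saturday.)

22 September 2063 is a Saturday; the first Saturday on or after it is 22 September 2063.
From 22 September 2063 to 22 November 2063: 8 + 31 + 22 = 61 days (rest of September, October, November).
61 ÷ 7 = 8 full weeks with remainder 5, so 8 more Saturdays after the first → 9.

9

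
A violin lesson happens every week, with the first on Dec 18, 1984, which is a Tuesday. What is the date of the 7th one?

Jan 29, 1985

The 7th occurrence is 6 intervals after the first: 6 × 7 = 42 days after Dec 18, 1984.
Dec has 31 days — 13 days to the end of Dec leaves 29.
29 days into Jan → Jan 29, 1985.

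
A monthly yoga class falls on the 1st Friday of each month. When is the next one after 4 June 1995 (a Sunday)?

June 1995 starts on a Thursday, so its 1st Friday is 2 June 1995 (1 day in).
That is not after 4 June 1995, so look at July 1995.
July 1995 starts on a Saturday, so its 1st Friday is 7 July 1995 (6 days in).

7 July 1995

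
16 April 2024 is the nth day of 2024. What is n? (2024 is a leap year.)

107

Days in months before April: 31 + 29 + 31 = 91.
Plus 16 days into April → day 107.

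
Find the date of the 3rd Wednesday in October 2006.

The first Wednesday of October 2006 is October 4.
The 3rd Wednesday is 2 weeks later: 4 + 14 = 18.

October 18, 2006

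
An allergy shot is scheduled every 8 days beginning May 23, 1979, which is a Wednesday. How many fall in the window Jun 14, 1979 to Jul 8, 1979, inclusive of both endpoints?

3

Occurrences land 8·i days after May 23, 1979 for i = 0, 1, 2, …
Jun 14, 1979 is 22 days after the start; 22 ÷ 8 = 2 remainder 6; since the remainder is 6, round up to i = 3. First occurrence in the window: #4 on Jun 16, 1979 (3×8 = 24 days in).
Jul 8, 1979 is 46 days after the start; 46 ÷ 8 = 5 remainder 6. Last occurrence in the window: #6 on Jul 2, 1979.
Occurrences #4 through #6: 3 in total.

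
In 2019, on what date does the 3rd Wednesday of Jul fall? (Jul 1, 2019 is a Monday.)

Jul 2019 begins on a Monday, so the first Wednesday is Jul 3 (2 days later).
The 3rd Wednesday is 2 weeks later: 3 + 14 = 17.

Jul 17, 2019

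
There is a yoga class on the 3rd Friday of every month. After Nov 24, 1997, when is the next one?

Dec 19, 1997

Nov 1997 starts on a Saturday; its first Friday is the 7th, so the 3rd Friday is the 21st — Nov 21, 1997.
That is not after Nov 24, 1997, so look at Dec 1997.
Dec 1997 starts on a Monday; its first Friday is the 5th, so the 3rd Friday is the 19th — Dec 19, 1997.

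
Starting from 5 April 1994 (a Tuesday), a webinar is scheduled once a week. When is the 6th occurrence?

10 May 1994

The 6th occurrence is 5 intervals after the first: 5 × 7 = 35 days after 5 April 1994.
April has 30 days — 25 days to the end of April leaves 10.
10 days into May → 10 May 1994.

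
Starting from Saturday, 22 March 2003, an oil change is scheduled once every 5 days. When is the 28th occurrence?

4 August 2003

The 28th occurrence is 27 intervals after the first: 27 × 5 = 135 days after 22 March 2003.
March has 31 days — 9 days to the end of March leaves 126.
April has 30 days (96 left).
May has 31 days (65 left).
June has 30 days (35 left).
July has 31 days (4 left).
4 days into August → 4 August 2003.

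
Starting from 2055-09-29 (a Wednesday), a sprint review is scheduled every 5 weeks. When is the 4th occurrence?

The 4th occurrence is 3 intervals after the first: 3 × 35 = 105 days after 2055-09-29.
September has 30 days — 1 day to the end of September leaves 104.
October has 31 days (73 left).
November has 30 days (43 left).
December has 31 days (12 left).
12 days into January → 2056-01-12.

2056-01-12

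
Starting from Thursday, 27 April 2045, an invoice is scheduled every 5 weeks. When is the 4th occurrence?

10 August 2045

The 4th occurrence is 3 intervals after the first: 3 × 35 = 105 days after 27 April 2045.
April has 30 days — 3 days to the end of April leaves 102.
May has 31 days (71 left).
June has 30 days (41 left).
July has 31 days (10 left).
10 days into August → 10 August 2045.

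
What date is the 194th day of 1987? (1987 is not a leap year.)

1987-07-13

January has 31 days (194 − 31 = 163 remain).
February has 28 days (163 − 28 = 135 remain).
March has 31 days (135 − 31 = 104 remain).
April has 30 days (104 − 30 = 74 remain).
May has 31 days (74 − 31 = 43 remain).
June has 30 days (43 − 30 = 13 remain).
13 into July → July 13.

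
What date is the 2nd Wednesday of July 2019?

2019-07-10

The first Wednesday of July 2019 is July 3.
The 2nd Wednesday is 1 weeks later: 3 + 7 = 10.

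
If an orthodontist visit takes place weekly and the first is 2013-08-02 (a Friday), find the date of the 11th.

2013-10-11

The 11th occurrence is 10 intervals after the first: 10 × 7 = 70 days after 2013-08-02.
August has 31 days — 29 days to the end of August leaves 41.
September has 30 days (11 left).
11 days into October → 2013-10-11.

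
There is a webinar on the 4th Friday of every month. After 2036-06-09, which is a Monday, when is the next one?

2036-06-27

June 2036 starts on a Sunday; its first Friday is the 6th, so the 4th Friday is the 27th — 2036-06-27.
2036-06-27 is after 2036-06-09, so that is the next one.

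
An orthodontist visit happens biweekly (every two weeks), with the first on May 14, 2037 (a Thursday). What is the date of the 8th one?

Aug 20, 2037

The 8th occurrence is 7 intervals after the first: 7 × 14 = 98 days after May 14, 2037.
May has 31 days — 17 days to the end of May leaves 81.
Jun has 30 days (51 left).
Jul has 31 days (20 left).
20 days into Aug → Aug 20, 2037.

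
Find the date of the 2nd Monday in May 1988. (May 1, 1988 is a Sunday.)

May 1988 begins on a Sunday, so the first Monday is May 2 (1 day later).
The 2nd Monday is 1 weeks later: 2 + 7 = 9.

9 May 1988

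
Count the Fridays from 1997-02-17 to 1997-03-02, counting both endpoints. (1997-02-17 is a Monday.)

2

1997-02-17 is a Monday; the first Friday on or after it is 1997-02-21 (4 days later).
From 1997-02-21 to 1997-03-02: 7 + 2 = 9 days (rest of February, March).
9 ÷ 7 = 1 full weeks with remainder 2, so 1 more Fridays after the first → 2.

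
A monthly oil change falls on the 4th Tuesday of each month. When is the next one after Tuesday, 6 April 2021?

April 2021 starts on a Thursday; its first Tuesday is the 6th, so the 4th Tuesday is the 27th — 27 April 2021.
27 April 2021 is after 6 April 2021, so that is the next one.

27 April 2021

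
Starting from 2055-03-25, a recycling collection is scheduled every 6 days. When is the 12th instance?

The 12th occurrence is 11 intervals after the first: 11 × 6 = 66 days after 2055-03-25.
March has 31 days — 6 days to the end of March leaves 60.
April has 30 days (30 left).
30 days into May → 2055-05-30.

2055-05-30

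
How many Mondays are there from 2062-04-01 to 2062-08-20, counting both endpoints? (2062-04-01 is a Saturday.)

20

2062-04-01 is a Saturday; the first Monday on or after it is 2062-04-03 (2 days later).
From 2062-04-03 to 2062-08-20: 27 + 31 + 30 + 31 + 20 = 139 days (rest of April, May, June, July, August).
139 ÷ 7 = 19 full weeks with remainder 6, so 19 more Mondays after the first → 20.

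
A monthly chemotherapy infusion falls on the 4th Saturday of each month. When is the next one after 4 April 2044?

April 2044 starts on a Friday; its first Saturday is the 2nd, so the 4th Saturday is the 23rd — 23 April 2044.
23 April 2044 is after 4 April 2044, so that is the next one.

23 April 2044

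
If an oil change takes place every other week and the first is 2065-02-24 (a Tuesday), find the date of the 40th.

2066-08-24

The 40th occurrence is 39 intervals after the first: 39 × 14 = 546 days after 2065-02-24.
February has 28 days — 4 days to the end of February leaves 542.
From end of February to end of 2065 is 306 days (236 left).
January has 31 days (205 left).
February has 28 days (177 left).
March has 31 days (146 left).
April has 30 days (116 left).
May has 31 days (85 left).
June has 30 days (55 left).
July has 31 days (24 left).
24 days into August → 2066-08-24.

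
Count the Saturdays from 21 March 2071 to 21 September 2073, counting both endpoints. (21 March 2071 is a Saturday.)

131

21 March 2071 is a Saturday; the first Saturday on or after it is 21 March 2071.
From 21 March 2071 to 21 September 2073: 285 + 366 + 264 = 915 days (rest of 2071, 2072, to 21 September 2073 in 2073).
915 ÷ 7 = 130 full weeks with remainder 5, so 130 more Saturdays after the first → 131.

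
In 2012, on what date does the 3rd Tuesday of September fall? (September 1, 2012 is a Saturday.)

18 September 2012

September 2012 begins on a Saturday, so the first Tuesday is September 4 (3 days later).
The 3rd Tuesday is 2 weeks later: 4 + 14 = 18.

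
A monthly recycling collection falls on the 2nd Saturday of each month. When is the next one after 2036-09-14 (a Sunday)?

September 2036 starts on a Monday; its first Saturday is the 6th, so the 2nd Saturday is the 13th — 2036-09-13.
That is not after 2036-09-14, so look at October 2036.
October 2036 starts on a Wednesday; its first Saturday is the 4th, so the 2nd Saturday is the 11th — 2036-10-11.

2036-10-11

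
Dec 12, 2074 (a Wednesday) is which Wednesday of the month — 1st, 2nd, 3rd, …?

Day 12 falls in week ⌈12/7⌉ of the month.
Days 1–7 hold the 1st Wednesday, 8–14 the 2nd, 15–21 the 3rd, 22–28 the 4th, 29–31 the 5th.
12 is in the range for the 2nd.

2nd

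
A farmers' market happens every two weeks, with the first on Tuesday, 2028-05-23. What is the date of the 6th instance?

2028-08-01

The 6th occurrence is 5 intervals after the first: 5 × 14 = 70 days after 2028-05-23.
May has 31 days — 8 days to the end of May leaves 62.
June has 30 days (32 left).
July has 31 days (1 left).
1 day into August → 2028-08-01.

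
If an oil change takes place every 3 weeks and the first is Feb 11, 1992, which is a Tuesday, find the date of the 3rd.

Mar 24, 1992

The 3rd occurrence is 2 intervals after the first: 2 × 21 = 42 days after Feb 11, 1992.
Feb has 29 days — 18 days to the end of Feb leaves 24.
24 days into Mar → Mar 24, 1992.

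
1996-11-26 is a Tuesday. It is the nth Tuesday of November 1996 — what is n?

4th

Day 26 falls in week ⌈26/7⌉ of the month.
Days 1–7 hold the 1st Tuesday, 8–14 the 2nd, 15–21 the 3rd, 22–28 the 4th, 29–31 the 5th.
26 is in the range for the 4th.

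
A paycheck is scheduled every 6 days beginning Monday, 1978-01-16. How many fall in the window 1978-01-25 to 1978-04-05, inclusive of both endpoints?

Occurrences land 6·i days after 1978-01-16 for i = 0, 1, 2, …
1978-01-25 is 9 days after the start; 9 ÷ 6 = 1 remainder 3; since the remainder is 3, round up to i = 2. First occurrence in the window: #3 on 1978-01-28 (2×6 = 12 days in).
1978-04-05 is 79 days after the start; 79 ÷ 6 = 13 remainder 1. Last occurrence in the window: #14 on 1978-04-04.
Occurrences #3 through #14: 12 in total.

12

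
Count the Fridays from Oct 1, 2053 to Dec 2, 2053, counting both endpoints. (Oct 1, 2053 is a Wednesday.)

Oct 1, 2053 is a Wednesday; the first Friday on or after it is Oct 3, 2053 (2 days later).
From Oct 3, 2053 to Dec 2, 2053: 28 + 30 + 2 = 60 days (rest of Oct, Nov, Dec).
60 ÷ 7 = 8 full weeks with remainder 4, so 8 more Fridays after the first → 9.

9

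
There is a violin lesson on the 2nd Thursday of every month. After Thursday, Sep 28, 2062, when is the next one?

Sep 2062 starts on a Friday; its first Thursday is the 7th, so the 2nd Thursday is the 14th — Sep 14, 2062.
That is not after Sep 28, 2062, so look at Oct 2062.
Oct 2062 starts on a Sunday; its first Thursday is the 5th, so the 2nd Thursday is the 12th — Oct 12, 2062.

Oct 12, 2062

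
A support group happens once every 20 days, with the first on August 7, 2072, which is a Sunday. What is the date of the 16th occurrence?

The 16th occurrence is 15 intervals after the first: 15 × 20 = 300 days after August 7, 2072.
August has 31 days — 24 days to the end of August leaves 276.
September has 30 days (246 left).
October has 31 days (215 left).
November has 30 days (185 left).
December has 31 days (154 left).
January has 31 days (123 left).
February has 28 days (95 left).
March has 31 days (64 left).
April has 30 days (34 left).
May has 31 days (3 left).
3 days into June → June 3, 2073.

June 3, 2073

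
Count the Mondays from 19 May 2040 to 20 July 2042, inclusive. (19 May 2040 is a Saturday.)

19 May 2040 is a Saturday; the first Monday on or after it is 21 May 2040 (2 days later).
From 21 May 2040 to 20 July 2042: 224 + 365 + 201 = 790 days (rest of 2040, 2041, to 20 July 2042 in 2042).
790 ÷ 7 = 112 full weeks with remainder 6, so 112 more Mondays after the first → 113.

113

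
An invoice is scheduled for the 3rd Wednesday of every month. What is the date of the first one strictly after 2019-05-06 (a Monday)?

2019-05-15

May 2019 starts on a Wednesday; its first Wednesday is the 1st, so the 3rd Wednesday is the 15th — 2019-05-15.
2019-05-15 is after 2019-05-06, so that is the next one.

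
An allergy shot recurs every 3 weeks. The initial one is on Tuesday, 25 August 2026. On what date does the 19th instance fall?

7 September 2027

The 19th occurrence is 18 intervals after the first: 18 × 21 = 378 days after 25 August 2026.
August has 31 days — 6 days to the end of August leaves 372.
September has 30 days (342 left).
October has 31 days (311 left).
November has 30 days (281 left).
December has 31 days (250 left).
January has 31 days (219 left).
February has 28 days (191 left).
March has 31 days (160 left).
April has 30 days (130 left).
May has 31 days (99 left).
June has 30 days (69 left).
July has 31 days (38 left).
August has 31 days (7 left).
7 days into September → 7 September 2027.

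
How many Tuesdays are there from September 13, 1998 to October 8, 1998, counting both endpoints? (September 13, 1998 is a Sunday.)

September 13, 1998 is a Sunday; the first Tuesday on or after it is September 15, 1998 (2 days later).
From September 15, 1998 to October 8, 1998: 15 + 8 = 23 days (rest of September, October).
23 ÷ 7 = 3 full weeks with remainder 2, so 3 more Tuesdays after the first → 4.

4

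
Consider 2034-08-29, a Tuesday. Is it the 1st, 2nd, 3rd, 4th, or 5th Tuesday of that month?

5th

Day 29 falls in week ⌈29/7⌉ of the month.
Days 1–7 hold the 1st Tuesday, 8–14 the 2nd, 15–21 the 3rd, 22–28 the 4th, 29–31 the 5th.
29 is in the range for the 5th.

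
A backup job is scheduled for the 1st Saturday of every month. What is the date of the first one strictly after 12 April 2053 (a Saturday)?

April 2053 starts on a Tuesday, so its 1st Saturday is 5 April 2053 (4 days in).
That is not after 12 April 2053, so look at May 2053.
May 2053 starts on a Thursday, so its 1st Saturday is 3 May 2053 (2 days in).

3 May 2053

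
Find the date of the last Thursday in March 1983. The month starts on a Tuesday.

March 1983 begins on a Tuesday, so the first Thursday is March 3 (2 days later).
March 1983 has 31 days. Adding weeks: 3, 10, 17, 24, 31 — the last one ≤ 31 is the 31st.

31 March 1983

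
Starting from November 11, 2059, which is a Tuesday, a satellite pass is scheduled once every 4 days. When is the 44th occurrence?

May 1, 2060

The 44th occurrence is 43 intervals after the first: 43 × 4 = 172 days after November 11, 2059.
November has 30 days — 19 days to the end of November leaves 153.
December has 31 days (122 left).
January has 31 days (91 left).
February has 29 days (62 left).
March has 31 days (31 left).
April has 30 days (1 left).
1 day into May → May 1, 2060.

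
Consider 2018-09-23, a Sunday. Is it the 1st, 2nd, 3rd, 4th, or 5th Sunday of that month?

Day 23 falls in week ⌈23/7⌉ of the month.
Days 1–7 hold the 1st Sunday, 8–14 the 2nd, 15–21 the 3rd, 22–28 the 4th, 29–31 the 5th.
23 is in the range for the 4th.

4th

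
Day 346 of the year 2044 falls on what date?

January has 31 days (346 − 31 = 315 remain).
February has 29 days (315 − 29 = 286 remain).
March has 31 days (286 − 31 = 255 remain).
April has 30 days (255 − 30 = 225 remain).
May has 31 days (225 − 31 = 194 remain).
June has 30 days (194 − 30 = 164 remain).
July has 31 days (164 − 31 = 133 remain).
August has 31 days (133 − 31 = 102 remain).
September has 30 days (102 − 30 = 72 remain).
October has 31 days (72 − 31 = 41 remain).
November has 30 days (41 − 30 = 11 remain).
11 into December → December 11.

2044-12-11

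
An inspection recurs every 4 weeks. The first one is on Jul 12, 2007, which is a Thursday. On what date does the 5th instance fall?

Nov 1, 2007

The 5th occurrence is 4 intervals after the first: 4 × 28 = 112 days after Jul 12, 2007.
Jul has 31 days — 19 days to the end of Jul leaves 93.
Aug has 31 days (62 left).
Sep has 30 days (32 left).
Oct has 31 days (1 left).
1 day into Nov → Nov 1, 2007.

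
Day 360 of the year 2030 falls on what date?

January has 31 days (360 − 31 = 329 remain).
February has 28 days (329 − 28 = 301 remain).
March has 31 days (301 − 31 = 270 remain).
April has 30 days (270 − 30 = 240 remain).
May has 31 days (240 − 31 = 209 remain).
June has 30 days (209 − 30 = 179 remain).
July has 31 days (179 − 31 = 148 remain).
August has 31 days (148 − 31 = 117 remain).
September has 30 days (117 − 30 = 87 remain).
October has 31 days (87 − 31 = 56 remain).
November has 30 days (56 − 30 = 26 remain).
26 into December → December 26.

2030-12-26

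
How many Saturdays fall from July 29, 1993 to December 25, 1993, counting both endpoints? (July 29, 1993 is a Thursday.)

July 29, 1993 is a Thursday; the first Saturday on or after it is July 31, 1993 (2 days later).
From July 31, 1993 to December 25, 1993: 0 + 31 + 30 + 31 + 30 + 25 = 147 days (rest of July, August, September, October, November, December).
147 ÷ 7 = 21 full weeks with remainder 0, so 21 more Saturdays after the first → 22.

22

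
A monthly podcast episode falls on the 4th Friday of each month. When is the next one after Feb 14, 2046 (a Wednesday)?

Feb 2046 starts on a Thursday; its first Friday is the 2nd, so the 4th Friday is the 23rd — Feb 23, 2046.
Feb 23, 2046 is after Feb 14, 2046, so that is the next one.

Feb 23, 2046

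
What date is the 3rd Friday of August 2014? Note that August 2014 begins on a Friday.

August 2014 begins on a Friday, so the first Friday is August 1.
The 3rd Friday is 2 weeks later: 1 + 14 = 15.

15 August 2014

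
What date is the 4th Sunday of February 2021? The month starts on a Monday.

February 2021 begins on a Monday, so the first Sunday is February 7 (6 days later).
The 4th Sunday is 3 weeks later: 7 + 21 = 28.

28 February 2021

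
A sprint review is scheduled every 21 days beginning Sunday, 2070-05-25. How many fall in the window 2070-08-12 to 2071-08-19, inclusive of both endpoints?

18

Occurrences land 21·i days after 2070-05-25 for i = 0, 1, 2, …
2070-08-12 is 79 days after the start; 79 ÷ 21 = 3 remainder 16; since the remainder is 16, round up to i = 4. First occurrence in the window: #5 on 2070-08-17 (4×21 = 84 days in).
2071-08-19 is 451 days after the start; 451 ÷ 21 = 21 remainder 10. Last occurrence in the window: #22 on 2071-08-09.
Occurrences #5 through #22: 18 in total.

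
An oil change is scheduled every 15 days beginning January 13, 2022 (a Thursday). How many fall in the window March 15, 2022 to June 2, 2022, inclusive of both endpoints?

5

Occurrences land 15·i days after January 13, 2022 for i = 0, 1, 2, …
March 15, 2022 is 61 days after the start; 61 ÷ 15 = 4 remainder 1; since the remainder is 1, round up to i = 5. First occurrence in the window: #6 on March 29, 2022 (5×15 = 75 days in).
June 2, 2022 is 140 days after the start; 140 ÷ 15 = 9 remainder 5. Last occurrence in the window: #10 on May 28, 2022.
Occurrences #6 through #10: 5 in total.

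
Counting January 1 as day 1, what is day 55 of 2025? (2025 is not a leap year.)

2025-02-24

January has 31 days (55 − 31 = 24 remain).
24 into February → February 24.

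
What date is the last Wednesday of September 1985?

The first Wednesday of September 1985 is September 4.
September 1985 has 30 days. Adding weeks: 4, 11, 18, 25 — the last one ≤ 30 is the 25th.

1985-09-25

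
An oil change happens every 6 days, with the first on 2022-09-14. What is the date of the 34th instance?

The 34th occurrence is 33 intervals after the first: 33 × 6 = 198 days after 2022-09-14.
September has 30 days — 16 days to the end of September leaves 182.
October has 31 days (151 left).
November has 30 days (121 left).
December has 31 days (90 left).
January has 31 days (59 left).
February has 28 days (31 left).
31 days into March → 2023-03-31.

2023-03-31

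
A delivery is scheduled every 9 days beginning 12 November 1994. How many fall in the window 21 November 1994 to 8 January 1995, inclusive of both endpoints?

Occurrences land 9·i days after 12 November 1994 for i = 0, 1, 2, …
21 November 1994 is 9 days after the start; 9 ÷ 9 = 1 remainder 0. First occurrence in the window: #2 on 21 November 1994 (1×9 = 9 days in).
8 January 1995 is 57 days after the start; 57 ÷ 9 = 6 remainder 3. Last occurrence in the window: #7 on 5 January 1995.
Occurrences #2 through #7: 6 in total.

6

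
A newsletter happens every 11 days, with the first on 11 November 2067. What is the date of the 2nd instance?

The 2nd occurrence is 1 interval after the first: 1 × 11 = 11 days after 11 November 2067.
11 days later is 22 November 2067.

22 November 2067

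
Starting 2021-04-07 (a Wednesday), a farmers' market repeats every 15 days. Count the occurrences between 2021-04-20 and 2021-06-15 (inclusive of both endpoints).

4

Occurrences land 15·i days after 2021-04-07 for i = 0, 1, 2, …
2021-04-20 is 13 days after the start; 13 ÷ 15 = 0 remainder 13; since the remainder is 13, round up to i = 1. First occurrence in the window: #2 on 2021-04-22 (1×15 = 15 days in).
2021-06-15 is 69 days after the start; 69 ÷ 15 = 4 remainder 9. Last occurrence in the window: #5 on 2021-06-06.
Occurrences #2 through #5: 4 in total.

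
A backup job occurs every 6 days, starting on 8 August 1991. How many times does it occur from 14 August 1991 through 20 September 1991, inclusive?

Occurrences land 6·i days after 8 August 1991 for i = 0, 1, 2, …
14 August 1991 is 6 days after the start; 6 ÷ 6 = 1 remainder 0. First occurrence in the window: #2 on 14 August 1991 (1×6 = 6 days in).
20 September 1991 is 43 days after the start; 43 ÷ 6 = 7 remainder 1. Last occurrence in the window: #8 on 19 September 1991.
Occurrences #2 through #8: 7 in total.

7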